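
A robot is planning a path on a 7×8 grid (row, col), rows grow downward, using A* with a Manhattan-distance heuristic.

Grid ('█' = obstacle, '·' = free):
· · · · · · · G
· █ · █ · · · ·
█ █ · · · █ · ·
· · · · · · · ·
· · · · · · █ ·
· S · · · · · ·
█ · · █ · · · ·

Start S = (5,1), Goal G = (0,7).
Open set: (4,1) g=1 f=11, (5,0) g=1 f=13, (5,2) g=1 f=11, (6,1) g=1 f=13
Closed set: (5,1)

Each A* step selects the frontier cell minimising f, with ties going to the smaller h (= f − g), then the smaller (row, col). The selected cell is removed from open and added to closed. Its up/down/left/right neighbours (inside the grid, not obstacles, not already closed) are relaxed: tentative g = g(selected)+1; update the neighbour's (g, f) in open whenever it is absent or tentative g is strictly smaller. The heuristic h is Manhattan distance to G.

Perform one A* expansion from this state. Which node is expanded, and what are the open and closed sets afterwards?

step 1: expand (4,1) (f=11, h=10) → closed; open now [(3,1) g=2 f=11, (4,0) g=2 f=13, (4,2) g=2 f=11, (5,0) g=1 f=13, (5,2) g=1 f=11, (6,1) g=1 f=13]

expanded=(4,1); open=[(3,1) g=2 f=11, (4,0) g=2 f=13, (4,2) g=2 f=11, (5,0) g=1 f=13, (5,2) g=1 f=11, (6,1) g=1 f=13]; closed=[(4,1), (5,1)]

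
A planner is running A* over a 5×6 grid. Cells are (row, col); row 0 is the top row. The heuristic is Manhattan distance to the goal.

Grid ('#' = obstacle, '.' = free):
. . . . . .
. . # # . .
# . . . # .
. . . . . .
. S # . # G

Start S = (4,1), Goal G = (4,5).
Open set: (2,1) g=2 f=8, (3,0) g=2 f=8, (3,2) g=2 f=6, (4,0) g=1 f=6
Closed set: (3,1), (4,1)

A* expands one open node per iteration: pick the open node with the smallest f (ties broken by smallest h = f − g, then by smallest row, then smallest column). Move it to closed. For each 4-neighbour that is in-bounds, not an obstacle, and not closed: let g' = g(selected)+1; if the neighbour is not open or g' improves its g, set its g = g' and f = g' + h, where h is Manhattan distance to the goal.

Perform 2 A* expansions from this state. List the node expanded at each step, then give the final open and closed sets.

order=[(3,2) → (3,3)]; open=[(2,1) g=2 f=8, (2,2) g=3 f=8, (2,3) g=4 f=8, (3,0) g=2 f=8, (3,4) g=4 f=6, (4,0) g=1 f=6, (4,3) g=4 f=6]; closed=[(3,1), (3,2), (3,3), (4,1)]

step 1: expand (3,2) (f=6, h=4) → closed; open now [(2,1) g=2 f=8, (2,2) g=3 f=8, (3,0) g=2 f=8, (3,3) g=3 f=6, (4,0) g=1 f=6]
step 2: expand (3,3) (f=6, h=3) → closed; open now [(2,1) g=2 f=8, (2,2) g=3 f=8, (2,3) g=4 f=8, (3,0) g=2 f=8, (3,4) g=4 f=6, (4,0) g=1 f=6, (4,3) g=4 f=6]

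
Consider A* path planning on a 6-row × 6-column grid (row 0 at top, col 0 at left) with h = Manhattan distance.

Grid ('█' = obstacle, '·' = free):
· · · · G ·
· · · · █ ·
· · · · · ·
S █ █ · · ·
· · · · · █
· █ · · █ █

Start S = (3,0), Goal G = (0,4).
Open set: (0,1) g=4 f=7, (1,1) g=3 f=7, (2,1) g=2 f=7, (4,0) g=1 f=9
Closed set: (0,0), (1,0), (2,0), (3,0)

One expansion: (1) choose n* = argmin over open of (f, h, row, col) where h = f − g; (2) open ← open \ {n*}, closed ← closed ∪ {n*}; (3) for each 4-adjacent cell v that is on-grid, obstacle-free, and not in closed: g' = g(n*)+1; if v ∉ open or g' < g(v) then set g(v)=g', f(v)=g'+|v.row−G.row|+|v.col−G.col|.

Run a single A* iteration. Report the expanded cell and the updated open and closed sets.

step 1: expand (0,1) (f=7, h=3) → closed; open now [(0,2) g=5 f=7, (1,1) g=3 f=7, (2,1) g=2 f=7, (4,0) g=1 f=9]

expanded=(0,1); open=[(0,2) g=5 f=7, (1,1) g=3 f=7, (2,1) g=2 f=7, (4,0) g=1 f=9]; closed=[(0,0), (0,1), (1,0), (2,0), (3,0)]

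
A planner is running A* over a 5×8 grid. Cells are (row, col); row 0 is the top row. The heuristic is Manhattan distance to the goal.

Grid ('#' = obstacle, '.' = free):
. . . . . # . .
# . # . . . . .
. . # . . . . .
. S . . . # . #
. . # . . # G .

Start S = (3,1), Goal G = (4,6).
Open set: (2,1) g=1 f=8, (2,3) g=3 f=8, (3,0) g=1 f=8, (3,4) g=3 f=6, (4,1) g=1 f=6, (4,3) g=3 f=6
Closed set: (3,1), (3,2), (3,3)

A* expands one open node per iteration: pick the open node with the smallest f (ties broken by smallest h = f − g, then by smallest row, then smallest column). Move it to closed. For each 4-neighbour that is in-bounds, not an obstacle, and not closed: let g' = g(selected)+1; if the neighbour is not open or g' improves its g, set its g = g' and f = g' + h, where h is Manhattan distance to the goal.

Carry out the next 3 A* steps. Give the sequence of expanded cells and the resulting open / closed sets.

step 1: expand (3,4) (f=6, h=3) → closed; open now [(2,1) g=1 f=8, (2,3) g=3 f=8, (2,4) g=4 f=8, (3,0) g=1 f=8, (4,1) g=1 f=6, (4,3) g=3 f=6, (4,4) g=4 f=6]
step 2: expand (4,4) (f=6, h=2) → closed; open now [(2,1) g=1 f=8, (2,3) g=3 f=8, (2,4) g=4 f=8, (3,0) g=1 f=8, (4,1) g=1 f=6, (4,3) g=3 f=6]
step 3: expand (4,3) (f=6, h=3) → closed; open now [(2,1) g=1 f=8, (2,3) g=3 f=8, (2,4) g=4 f=8, (3,0) g=1 f=8, (4,1) g=1 f=6]

order=[(3,4) → (4,4) → (4,3)]; open=[(2,1) g=1 f=8, (2,3) g=3 f=8, (2,4) g=4 f=8, (3,0) g=1 f=8, (4,1) g=1 f=6]; closed=[(3,1), (3,2), (3,3), (3,4), (4,3), (4,4)]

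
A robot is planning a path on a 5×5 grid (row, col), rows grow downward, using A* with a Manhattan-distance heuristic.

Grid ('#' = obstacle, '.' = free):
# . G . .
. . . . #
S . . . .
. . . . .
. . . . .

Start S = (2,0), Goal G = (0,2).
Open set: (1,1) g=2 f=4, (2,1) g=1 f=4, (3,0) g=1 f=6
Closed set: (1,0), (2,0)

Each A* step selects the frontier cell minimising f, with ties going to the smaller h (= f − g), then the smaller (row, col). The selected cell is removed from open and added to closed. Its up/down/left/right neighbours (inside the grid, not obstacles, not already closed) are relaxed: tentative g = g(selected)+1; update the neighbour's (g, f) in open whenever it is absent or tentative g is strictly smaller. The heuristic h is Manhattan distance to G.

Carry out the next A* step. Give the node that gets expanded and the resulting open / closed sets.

step 1: expand (1,1) (f=4, h=2) → closed; open now [(0,1) g=3 f=4, (1,2) g=3 f=4, (2,1) g=1 f=4, (3,0) g=1 f=6]

expanded=(1,1); open=[(0,1) g=3 f=4, (1,2) g=3 f=4, (2,1) g=1 f=4, (3,0) g=1 f=6]; closed=[(1,0), (1,1), (2,0)]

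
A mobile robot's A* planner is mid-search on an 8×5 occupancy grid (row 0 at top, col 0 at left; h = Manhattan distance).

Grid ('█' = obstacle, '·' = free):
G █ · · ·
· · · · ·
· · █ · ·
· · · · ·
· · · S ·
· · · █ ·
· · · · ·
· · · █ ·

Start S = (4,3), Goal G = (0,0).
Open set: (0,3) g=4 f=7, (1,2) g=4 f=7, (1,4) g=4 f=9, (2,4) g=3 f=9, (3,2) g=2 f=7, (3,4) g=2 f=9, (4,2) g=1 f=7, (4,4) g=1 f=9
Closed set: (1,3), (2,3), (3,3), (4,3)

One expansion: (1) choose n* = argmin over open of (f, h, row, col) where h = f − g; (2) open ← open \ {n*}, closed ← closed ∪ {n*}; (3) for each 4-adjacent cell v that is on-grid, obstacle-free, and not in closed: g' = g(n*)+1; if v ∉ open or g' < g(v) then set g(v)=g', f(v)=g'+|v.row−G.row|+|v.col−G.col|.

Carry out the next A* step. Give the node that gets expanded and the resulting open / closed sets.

expanded=(0,3); open=[(0,2) g=5 f=7, (0,4) g=5 f=9, (1,2) g=4 f=7, (1,4) g=4 f=9, (2,4) g=3 f=9, (3,2) g=2 f=7, (3,4) g=2 f=9, (4,2) g=1 f=7, (4,4) g=1 f=9]; closed=[(0,3), (1,3), (2,3), (3,3), (4,3)]

step 1: expand (0,3) (f=7, h=3) → closed; open now [(0,2) g=5 f=7, (0,4) g=5 f=9, (1,2) g=4 f=7, (1,4) g=4 f=9, (2,4) g=3 f=9, (3,2) g=2 f=7, (3,4) g=2 f=9, (4,2) g=1 f=7, (4,4) g=1 f=9]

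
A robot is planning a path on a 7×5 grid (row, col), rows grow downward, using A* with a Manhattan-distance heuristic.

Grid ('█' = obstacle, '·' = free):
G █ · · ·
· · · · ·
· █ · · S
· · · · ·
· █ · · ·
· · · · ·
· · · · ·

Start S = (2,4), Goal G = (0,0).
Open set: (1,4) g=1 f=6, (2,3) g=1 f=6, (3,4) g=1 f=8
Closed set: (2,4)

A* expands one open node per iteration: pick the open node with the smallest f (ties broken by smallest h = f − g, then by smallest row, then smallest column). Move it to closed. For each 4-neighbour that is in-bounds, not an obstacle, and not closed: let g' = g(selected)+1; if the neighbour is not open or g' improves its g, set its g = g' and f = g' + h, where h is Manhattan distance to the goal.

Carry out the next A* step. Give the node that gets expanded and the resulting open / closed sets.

expanded=(1,4); open=[(0,4) g=2 f=6, (1,3) g=2 f=6, (2,3) g=1 f=6, (3,4) g=1 f=8]; closed=[(1,4), (2,4)]

step 1: expand (1,4) (f=6, h=5) → closed; open now [(0,4) g=2 f=6, (1,3) g=2 f=6, (2,3) g=1 f=6, (3,4) g=1 f=8]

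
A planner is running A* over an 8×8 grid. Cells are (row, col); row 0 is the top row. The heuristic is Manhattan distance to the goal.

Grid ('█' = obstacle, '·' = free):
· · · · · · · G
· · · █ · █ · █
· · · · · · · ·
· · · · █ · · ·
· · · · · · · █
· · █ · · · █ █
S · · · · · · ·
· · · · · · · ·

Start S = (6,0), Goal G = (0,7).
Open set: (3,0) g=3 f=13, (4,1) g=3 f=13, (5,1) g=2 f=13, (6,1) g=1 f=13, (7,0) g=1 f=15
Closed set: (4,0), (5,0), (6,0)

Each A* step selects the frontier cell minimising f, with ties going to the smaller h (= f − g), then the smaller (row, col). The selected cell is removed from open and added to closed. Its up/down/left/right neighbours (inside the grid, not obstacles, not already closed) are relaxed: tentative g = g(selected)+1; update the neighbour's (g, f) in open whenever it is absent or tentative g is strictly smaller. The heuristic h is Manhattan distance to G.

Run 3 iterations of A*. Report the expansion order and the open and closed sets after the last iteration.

order=[(3,0) → (2,0) → (1,0)]; open=[(0,0) g=6 f=13, (1,1) g=6 f=13, (2,1) g=5 f=13, (3,1) g=4 f=13, (4,1) g=3 f=13, (5,1) g=2 f=13, (6,1) g=1 f=13, (7,0) g=1 f=15]; closed=[(1,0), (2,0), (3,0), (4,0), (5,0), (6,0)]

step 1: expand (3,0) (f=13, h=10) → closed; open now [(2,0) g=4 f=13, (3,1) g=4 f=13, (4,1) g=3 f=13, (5,1) g=2 f=13, (6,1) g=1 f=13, (7,0) g=1 f=15]
step 2: expand (2,0) (f=13, h=9) → closed; open now [(1,0) g=5 f=13, (2,1) g=5 f=13, (3,1) g=4 f=13, (4,1) g=3 f=13, (5,1) g=2 f=13, (6,1) g=1 f=13, (7,0) g=1 f=15]
step 3: expand (1,0) (f=13, h=8) → closed; open now [(0,0) g=6 f=13, (1,1) g=6 f=13, (2,1) g=5 f=13, (3,1) g=4 f=13, (4,1) g=3 f=13, (5,1) g=2 f=13, (6,1) g=1 f=13, (7,0) g=1 f=15]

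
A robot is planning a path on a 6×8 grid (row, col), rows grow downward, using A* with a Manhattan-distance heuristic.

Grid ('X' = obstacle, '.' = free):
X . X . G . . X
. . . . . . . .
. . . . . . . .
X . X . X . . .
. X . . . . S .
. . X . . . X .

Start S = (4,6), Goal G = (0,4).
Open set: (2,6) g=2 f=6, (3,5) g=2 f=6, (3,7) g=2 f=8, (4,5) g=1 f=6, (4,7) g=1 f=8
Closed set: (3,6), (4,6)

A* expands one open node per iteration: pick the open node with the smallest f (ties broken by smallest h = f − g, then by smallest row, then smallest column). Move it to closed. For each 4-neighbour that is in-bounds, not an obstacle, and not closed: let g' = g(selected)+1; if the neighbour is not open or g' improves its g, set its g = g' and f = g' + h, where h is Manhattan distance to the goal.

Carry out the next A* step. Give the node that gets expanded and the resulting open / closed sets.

step 1: expand (2,6) (f=6, h=4) → closed; open now [(1,6) g=3 f=6, (2,5) g=3 f=6, (2,7) g=3 f=8, (3,5) g=2 f=6, (3,7) g=2 f=8, (4,5) g=1 f=6, (4,7) g=1 f=8]

expanded=(2,6); open=[(1,6) g=3 f=6, (2,5) g=3 f=6, (2,7) g=3 f=8, (3,5) g=2 f=6, (3,7) g=2 f=8, (4,5) g=1 f=6, (4,7) g=1 f=8]; closed=[(2,6), (3,6), (4,6)]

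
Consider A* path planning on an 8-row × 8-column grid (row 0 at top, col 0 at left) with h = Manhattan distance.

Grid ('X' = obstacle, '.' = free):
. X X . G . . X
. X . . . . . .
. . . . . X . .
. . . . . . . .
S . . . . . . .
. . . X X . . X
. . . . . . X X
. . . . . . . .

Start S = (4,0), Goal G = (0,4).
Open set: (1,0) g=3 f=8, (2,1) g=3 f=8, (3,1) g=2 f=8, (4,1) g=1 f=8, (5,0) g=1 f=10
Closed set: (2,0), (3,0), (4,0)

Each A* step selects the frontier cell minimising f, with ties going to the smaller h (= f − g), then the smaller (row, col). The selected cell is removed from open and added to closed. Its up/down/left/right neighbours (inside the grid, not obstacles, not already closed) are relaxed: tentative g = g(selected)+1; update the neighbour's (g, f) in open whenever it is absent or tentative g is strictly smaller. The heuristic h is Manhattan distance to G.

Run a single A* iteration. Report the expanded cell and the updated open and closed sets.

step 1: expand (1,0) (f=8, h=5) → closed; open now [(0,0) g=4 f=8, (2,1) g=3 f=8, (3,1) g=2 f=8, (4,1) g=1 f=8, (5,0) g=1 f=10]

expanded=(1,0); open=[(0,0) g=4 f=8, (2,1) g=3 f=8, (3,1) g=2 f=8, (4,1) g=1 f=8, (5,0) g=1 f=10]; closed=[(1,0), (2,0), (3,0), (4,0)]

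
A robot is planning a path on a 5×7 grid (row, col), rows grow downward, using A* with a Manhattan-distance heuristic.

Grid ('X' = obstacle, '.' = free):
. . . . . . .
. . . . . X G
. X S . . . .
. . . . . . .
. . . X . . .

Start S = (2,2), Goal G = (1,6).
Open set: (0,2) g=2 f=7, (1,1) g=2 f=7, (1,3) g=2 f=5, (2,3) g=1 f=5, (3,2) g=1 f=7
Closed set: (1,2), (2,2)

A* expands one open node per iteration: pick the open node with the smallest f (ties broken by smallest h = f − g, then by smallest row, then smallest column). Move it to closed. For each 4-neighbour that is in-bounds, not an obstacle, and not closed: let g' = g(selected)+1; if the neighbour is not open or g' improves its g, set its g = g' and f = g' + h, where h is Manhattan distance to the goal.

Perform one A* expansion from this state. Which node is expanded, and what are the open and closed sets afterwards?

expanded=(1,3); open=[(0,2) g=2 f=7, (0,3) g=3 f=7, (1,1) g=2 f=7, (1,4) g=3 f=5, (2,3) g=1 f=5, (3,2) g=1 f=7]; closed=[(1,2), (1,3), (2,2)]

step 1: expand (1,3) (f=5, h=3) → closed; open now [(0,2) g=2 f=7, (0,3) g=3 f=7, (1,1) g=2 f=7, (1,4) g=3 f=5, (2,3) g=1 f=5, (3,2) g=1 f=7]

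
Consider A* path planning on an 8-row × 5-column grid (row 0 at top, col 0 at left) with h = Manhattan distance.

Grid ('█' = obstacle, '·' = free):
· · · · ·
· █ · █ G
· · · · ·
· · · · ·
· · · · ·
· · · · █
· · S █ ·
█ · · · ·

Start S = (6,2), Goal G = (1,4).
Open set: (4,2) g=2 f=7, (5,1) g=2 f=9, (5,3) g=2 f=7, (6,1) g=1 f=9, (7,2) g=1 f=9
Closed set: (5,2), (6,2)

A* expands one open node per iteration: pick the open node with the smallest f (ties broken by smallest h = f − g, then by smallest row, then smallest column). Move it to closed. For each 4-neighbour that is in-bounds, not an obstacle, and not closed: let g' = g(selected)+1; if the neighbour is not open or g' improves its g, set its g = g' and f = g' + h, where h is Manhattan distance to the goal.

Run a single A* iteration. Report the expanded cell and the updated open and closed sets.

step 1: expand (4,2) (f=7, h=5) → closed; open now [(3,2) g=3 f=7, (4,1) g=3 f=9, (4,3) g=3 f=7, (5,1) g=2 f=9, (5,3) g=2 f=7, (6,1) g=1 f=9, (7,2) g=1 f=9]

expanded=(4,2); open=[(3,2) g=3 f=7, (4,1) g=3 f=9, (4,3) g=3 f=7, (5,1) g=2 f=9, (5,3) g=2 f=7, (6,1) g=1 f=9, (7,2) g=1 f=9]; closed=[(4,2), (5,2), (6,2)]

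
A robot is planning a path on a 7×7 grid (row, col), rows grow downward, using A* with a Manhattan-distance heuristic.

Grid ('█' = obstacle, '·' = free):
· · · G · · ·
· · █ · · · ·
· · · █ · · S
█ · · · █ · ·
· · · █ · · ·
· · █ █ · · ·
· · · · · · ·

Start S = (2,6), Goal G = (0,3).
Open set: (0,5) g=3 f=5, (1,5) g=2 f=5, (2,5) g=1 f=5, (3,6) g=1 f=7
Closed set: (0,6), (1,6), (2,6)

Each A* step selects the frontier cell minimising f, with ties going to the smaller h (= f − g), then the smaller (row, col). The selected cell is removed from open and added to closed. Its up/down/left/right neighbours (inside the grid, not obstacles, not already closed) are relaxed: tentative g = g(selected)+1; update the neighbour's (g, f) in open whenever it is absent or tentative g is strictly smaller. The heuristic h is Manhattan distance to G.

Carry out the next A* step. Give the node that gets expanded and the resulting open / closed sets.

expanded=(0,5); open=[(0,4) g=4 f=5, (1,5) g=2 f=5, (2,5) g=1 f=5, (3,6) g=1 f=7]; closed=[(0,5), (0,6), (1,6), (2,6)]

step 1: expand (0,5) (f=5, h=2) → closed; open now [(0,4) g=4 f=5, (1,5) g=2 f=5, (2,5) g=1 f=5, (3,6) g=1 f=7]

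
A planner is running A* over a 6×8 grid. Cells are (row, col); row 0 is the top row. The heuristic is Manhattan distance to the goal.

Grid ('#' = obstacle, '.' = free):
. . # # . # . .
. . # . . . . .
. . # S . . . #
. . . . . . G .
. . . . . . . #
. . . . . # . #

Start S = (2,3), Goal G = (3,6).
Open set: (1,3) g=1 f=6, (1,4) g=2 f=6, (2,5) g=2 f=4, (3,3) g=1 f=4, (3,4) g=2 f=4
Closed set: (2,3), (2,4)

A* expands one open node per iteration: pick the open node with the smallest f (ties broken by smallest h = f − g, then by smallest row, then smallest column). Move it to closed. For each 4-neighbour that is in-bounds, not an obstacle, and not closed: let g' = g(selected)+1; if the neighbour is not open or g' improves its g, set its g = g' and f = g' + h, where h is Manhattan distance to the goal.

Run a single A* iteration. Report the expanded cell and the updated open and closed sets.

expanded=(2,5); open=[(1,3) g=1 f=6, (1,4) g=2 f=6, (1,5) g=3 f=6, (2,6) g=3 f=4, (3,3) g=1 f=4, (3,4) g=2 f=4, (3,5) g=3 f=4]; closed=[(2,3), (2,4), (2,5)]

step 1: expand (2,5) (f=4, h=2) → closed; open now [(1,3) g=1 f=6, (1,4) g=2 f=6, (1,5) g=3 f=6, (2,6) g=3 f=4, (3,3) g=1 f=4, (3,4) g=2 f=4, (3,5) g=3 f=4]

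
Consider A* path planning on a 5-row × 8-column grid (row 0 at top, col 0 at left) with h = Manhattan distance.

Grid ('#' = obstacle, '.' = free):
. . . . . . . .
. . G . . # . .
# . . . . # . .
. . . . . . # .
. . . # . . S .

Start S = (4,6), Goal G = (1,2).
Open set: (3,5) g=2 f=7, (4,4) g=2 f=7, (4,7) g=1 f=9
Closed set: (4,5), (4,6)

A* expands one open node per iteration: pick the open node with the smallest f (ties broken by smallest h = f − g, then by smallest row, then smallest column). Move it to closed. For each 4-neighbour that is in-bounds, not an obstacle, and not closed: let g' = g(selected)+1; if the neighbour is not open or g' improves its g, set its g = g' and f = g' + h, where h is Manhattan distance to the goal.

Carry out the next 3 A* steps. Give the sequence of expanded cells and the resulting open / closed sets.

order=[(3,5) → (3,4) → (2,4)]; open=[(1,4) g=5 f=7, (2,3) g=5 f=7, (3,3) g=4 f=7, (4,4) g=2 f=7, (4,7) g=1 f=9]; closed=[(2,4), (3,4), (3,5), (4,5), (4,6)]

step 1: expand (3,5) (f=7, h=5) → closed; open now [(3,4) g=3 f=7, (4,4) g=2 f=7, (4,7) g=1 f=9]
step 2: expand (3,4) (f=7, h=4) → closed; open now [(2,4) g=4 f=7, (3,3) g=4 f=7, (4,4) g=2 f=7, (4,7) g=1 f=9]
step 3: expand (2,4) (f=7, h=3) → closed; open now [(1,4) g=5 f=7, (2,3) g=5 f=7, (3,3) g=4 f=7, (4,4) g=2 f=7, (4,7) g=1 f=9]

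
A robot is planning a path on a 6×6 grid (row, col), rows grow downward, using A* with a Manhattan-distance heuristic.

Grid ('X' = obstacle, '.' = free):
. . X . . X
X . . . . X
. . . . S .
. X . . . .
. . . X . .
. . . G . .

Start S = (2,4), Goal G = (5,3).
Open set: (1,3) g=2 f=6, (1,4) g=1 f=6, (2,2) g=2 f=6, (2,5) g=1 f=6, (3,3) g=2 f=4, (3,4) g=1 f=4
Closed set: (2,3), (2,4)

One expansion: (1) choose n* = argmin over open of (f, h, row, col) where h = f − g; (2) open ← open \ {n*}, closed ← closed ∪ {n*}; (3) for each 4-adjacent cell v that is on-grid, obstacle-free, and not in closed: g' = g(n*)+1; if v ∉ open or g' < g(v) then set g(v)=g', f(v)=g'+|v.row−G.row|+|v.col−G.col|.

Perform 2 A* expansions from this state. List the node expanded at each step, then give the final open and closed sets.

order=[(3,3) → (3,4)]; open=[(1,3) g=2 f=6, (1,4) g=1 f=6, (2,2) g=2 f=6, (2,5) g=1 f=6, (3,2) g=3 f=6, (3,5) g=2 f=6, (4,4) g=2 f=4]; closed=[(2,3), (2,4), (3,3), (3,4)]

step 1: expand (3,3) (f=4, h=2) → closed; open now [(1,3) g=2 f=6, (1,4) g=1 f=6, (2,2) g=2 f=6, (2,5) g=1 f=6, (3,2) g=3 f=6, (3,4) g=1 f=4]
step 2: expand (3,4) (f=4, h=3) → closed; open now [(1,3) g=2 f=6, (1,4) g=1 f=6, (2,2) g=2 f=6, (2,5) g=1 f=6, (3,2) g=3 f=6, (3,5) g=2 f=6, (4,4) g=2 f=4]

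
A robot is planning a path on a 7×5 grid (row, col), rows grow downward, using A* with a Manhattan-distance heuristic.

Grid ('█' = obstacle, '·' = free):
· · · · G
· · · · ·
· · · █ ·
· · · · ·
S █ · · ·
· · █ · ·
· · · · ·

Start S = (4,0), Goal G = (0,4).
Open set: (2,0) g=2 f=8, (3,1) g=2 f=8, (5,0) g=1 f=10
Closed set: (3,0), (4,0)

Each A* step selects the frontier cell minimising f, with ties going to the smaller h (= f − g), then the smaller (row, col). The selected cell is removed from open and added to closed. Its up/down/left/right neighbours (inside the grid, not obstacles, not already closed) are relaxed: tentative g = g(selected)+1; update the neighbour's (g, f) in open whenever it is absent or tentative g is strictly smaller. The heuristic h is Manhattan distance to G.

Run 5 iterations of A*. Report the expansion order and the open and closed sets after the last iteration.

order=[(2,0) → (1,0) → (0,0) → (0,1) → (0,2)]; open=[(0,3) g=7 f=8, (1,1) g=4 f=8, (1,2) g=7 f=10, (2,1) g=3 f=8, (3,1) g=2 f=8, (5,0) g=1 f=10]; closed=[(0,0), (0,1), (0,2), (1,0), (2,0), (3,0), (4,0)]

step 1: expand (2,0) (f=8, h=6) → closed; open now [(1,0) g=3 f=8, (2,1) g=3 f=8, (3,1) g=2 f=8, (5,0) g=1 f=10]
step 2: expand (1,0) (f=8, h=5) → closed; open now [(0,0) g=4 f=8, (1,1) g=4 f=8, (2,1) g=3 f=8, (3,1) g=2 f=8, (5,0) g=1 f=10]
step 3: expand (0,0) (f=8, h=4) → closed; open now [(0,1) g=5 f=8, (1,1) g=4 f=8, (2,1) g=3 f=8, (3,1) g=2 f=8, (5,0) g=1 f=10]
step 4: expand (0,1) (f=8, h=3) → closed; open now [(0,2) g=6 f=8, (1,1) g=4 f=8, (2,1) g=3 f=8, (3,1) g=2 f=8, (5,0) g=1 f=10]
step 5: expand (0,2) (f=8, h=2) → closed; open now [(0,3) g=7 f=8, (1,1) g=4 f=8, (1,2) g=7 f=10, (2,1) g=3 f=8, (3,1) g=2 f=8, (5,0) g=1 f=10]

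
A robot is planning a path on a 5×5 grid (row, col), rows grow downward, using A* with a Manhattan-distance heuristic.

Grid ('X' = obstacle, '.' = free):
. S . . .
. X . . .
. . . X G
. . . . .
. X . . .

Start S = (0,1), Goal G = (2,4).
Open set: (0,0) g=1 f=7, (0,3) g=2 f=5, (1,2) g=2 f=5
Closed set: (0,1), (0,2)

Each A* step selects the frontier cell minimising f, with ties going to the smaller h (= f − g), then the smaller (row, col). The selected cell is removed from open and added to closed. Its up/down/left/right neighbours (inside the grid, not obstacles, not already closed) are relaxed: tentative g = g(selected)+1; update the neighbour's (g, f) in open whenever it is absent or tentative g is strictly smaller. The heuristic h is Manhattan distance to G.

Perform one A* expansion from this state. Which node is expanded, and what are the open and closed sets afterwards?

expanded=(0,3); open=[(0,0) g=1 f=7, (0,4) g=3 f=5, (1,2) g=2 f=5, (1,3) g=3 f=5]; closed=[(0,1), (0,2), (0,3)]

step 1: expand (0,3) (f=5, h=3) → closed; open now [(0,0) g=1 f=7, (0,4) g=3 f=5, (1,2) g=2 f=5, (1,3) g=3 f=5]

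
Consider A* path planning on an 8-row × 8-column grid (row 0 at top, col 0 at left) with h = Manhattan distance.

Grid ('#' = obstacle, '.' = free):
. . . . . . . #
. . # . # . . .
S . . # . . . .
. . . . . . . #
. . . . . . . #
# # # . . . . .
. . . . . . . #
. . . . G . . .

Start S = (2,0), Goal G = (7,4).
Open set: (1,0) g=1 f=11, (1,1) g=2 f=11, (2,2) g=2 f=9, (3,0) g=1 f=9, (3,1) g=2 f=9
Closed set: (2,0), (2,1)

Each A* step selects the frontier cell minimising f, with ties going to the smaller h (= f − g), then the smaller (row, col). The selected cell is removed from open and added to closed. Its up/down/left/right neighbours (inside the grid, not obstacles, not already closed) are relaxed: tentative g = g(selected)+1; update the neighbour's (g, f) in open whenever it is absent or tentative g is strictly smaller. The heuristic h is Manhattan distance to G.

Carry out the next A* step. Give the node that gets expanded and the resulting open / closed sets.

step 1: expand (2,2) (f=9, h=7) → closed; open now [(1,0) g=1 f=11, (1,1) g=2 f=11, (3,0) g=1 f=9, (3,1) g=2 f=9, (3,2) g=3 f=9]

expanded=(2,2); open=[(1,0) g=1 f=11, (1,1) g=2 f=11, (3,0) g=1 f=9, (3,1) g=2 f=9, (3,2) g=3 f=9]; closed=[(2,0), (2,1), (2,2)]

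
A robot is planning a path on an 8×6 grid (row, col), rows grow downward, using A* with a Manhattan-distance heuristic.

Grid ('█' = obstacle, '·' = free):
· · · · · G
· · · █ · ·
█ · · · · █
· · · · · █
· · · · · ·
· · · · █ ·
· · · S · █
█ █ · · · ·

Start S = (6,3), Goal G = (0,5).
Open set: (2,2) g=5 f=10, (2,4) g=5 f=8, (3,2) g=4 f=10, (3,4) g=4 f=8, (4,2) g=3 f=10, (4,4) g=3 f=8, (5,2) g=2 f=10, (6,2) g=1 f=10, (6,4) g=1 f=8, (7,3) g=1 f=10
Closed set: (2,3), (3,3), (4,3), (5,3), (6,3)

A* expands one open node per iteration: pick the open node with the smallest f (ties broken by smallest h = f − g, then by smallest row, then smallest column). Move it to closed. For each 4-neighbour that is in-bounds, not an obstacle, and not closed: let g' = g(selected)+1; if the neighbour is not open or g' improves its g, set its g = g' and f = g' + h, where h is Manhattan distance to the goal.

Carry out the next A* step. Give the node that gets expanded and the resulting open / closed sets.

step 1: expand (2,4) (f=8, h=3) → closed; open now [(1,4) g=6 f=8, (2,2) g=5 f=10, (3,2) g=4 f=10, (3,4) g=4 f=8, (4,2) g=3 f=10, (4,4) g=3 f=8, (5,2) g=2 f=10, (6,2) g=1 f=10, (6,4) g=1 f=8, (7,3) g=1 f=10]

expanded=(2,4); open=[(1,4) g=6 f=8, (2,2) g=5 f=10, (3,2) g=4 f=10, (3,4) g=4 f=8, (4,2) g=3 f=10, (4,4) g=3 f=8, (5,2) g=2 f=10, (6,2) g=1 f=10, (6,4) g=1 f=8, (7,3) g=1 f=10]; closed=[(2,3), (2,4), (3,3), (4,3), (5,3), (6,3)]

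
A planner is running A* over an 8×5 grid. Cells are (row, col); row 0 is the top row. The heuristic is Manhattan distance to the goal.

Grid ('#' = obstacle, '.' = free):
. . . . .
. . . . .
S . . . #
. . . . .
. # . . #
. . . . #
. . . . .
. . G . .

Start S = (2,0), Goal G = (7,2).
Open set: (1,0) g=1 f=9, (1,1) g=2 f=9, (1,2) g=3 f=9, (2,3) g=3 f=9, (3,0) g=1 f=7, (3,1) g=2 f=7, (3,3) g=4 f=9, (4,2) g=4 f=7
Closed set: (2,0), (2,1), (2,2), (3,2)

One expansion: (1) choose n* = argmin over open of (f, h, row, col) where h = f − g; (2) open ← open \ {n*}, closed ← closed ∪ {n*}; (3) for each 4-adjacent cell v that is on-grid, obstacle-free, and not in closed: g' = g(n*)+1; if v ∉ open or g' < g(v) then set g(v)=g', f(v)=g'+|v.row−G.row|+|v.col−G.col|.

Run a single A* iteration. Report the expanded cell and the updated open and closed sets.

expanded=(4,2); open=[(1,0) g=1 f=9, (1,1) g=2 f=9, (1,2) g=3 f=9, (2,3) g=3 f=9, (3,0) g=1 f=7, (3,1) g=2 f=7, (3,3) g=4 f=9, (4,3) g=5 f=9, (5,2) g=5 f=7]; closed=[(2,0), (2,1), (2,2), (3,2), (4,2)]

step 1: expand (4,2) (f=7, h=3) → closed; open now [(1,0) g=1 f=9, (1,1) g=2 f=9, (1,2) g=3 f=9, (2,3) g=3 f=9, (3,0) g=1 f=7, (3,1) g=2 f=7, (3,3) g=4 f=9, (4,3) g=5 f=9, (5,2) g=5 f=7]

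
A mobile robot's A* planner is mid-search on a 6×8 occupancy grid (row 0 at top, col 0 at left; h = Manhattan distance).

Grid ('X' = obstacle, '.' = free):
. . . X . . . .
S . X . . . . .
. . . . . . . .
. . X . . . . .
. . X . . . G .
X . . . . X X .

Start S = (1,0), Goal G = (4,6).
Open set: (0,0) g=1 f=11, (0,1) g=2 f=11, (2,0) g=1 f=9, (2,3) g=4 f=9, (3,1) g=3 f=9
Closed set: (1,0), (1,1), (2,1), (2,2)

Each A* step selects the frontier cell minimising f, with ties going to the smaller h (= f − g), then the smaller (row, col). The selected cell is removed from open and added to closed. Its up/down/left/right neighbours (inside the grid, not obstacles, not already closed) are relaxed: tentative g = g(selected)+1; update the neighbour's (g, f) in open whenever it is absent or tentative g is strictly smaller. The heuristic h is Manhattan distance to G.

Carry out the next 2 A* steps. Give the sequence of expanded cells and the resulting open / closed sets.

step 1: expand (2,3) (f=9, h=5) → closed; open now [(0,0) g=1 f=11, (0,1) g=2 f=11, (1,3) g=5 f=11, (2,0) g=1 f=9, (2,4) g=5 f=9, (3,1) g=3 f=9, (3,3) g=5 f=9]
step 2: expand (2,4) (f=9, h=4) → closed; open now [(0,0) g=1 f=11, (0,1) g=2 f=11, (1,3) g=5 f=11, (1,4) g=6 f=11, (2,0) g=1 f=9, (2,5) g=6 f=9, (3,1) g=3 f=9, (3,3) g=5 f=9, (3,4) g=6 f=9]

order=[(2,3) → (2,4)]; open=[(0,0) g=1 f=11, (0,1) g=2 f=11, (1,3) g=5 f=11, (1,4) g=6 f=11, (2,0) g=1 f=9, (2,5) g=6 f=9, (3,1) g=3 f=9, (3,3) g=5 f=9, (3,4) g=6 f=9]; closed=[(1,0), (1,1), (2,1), (2,2), (2,3), (2,4)]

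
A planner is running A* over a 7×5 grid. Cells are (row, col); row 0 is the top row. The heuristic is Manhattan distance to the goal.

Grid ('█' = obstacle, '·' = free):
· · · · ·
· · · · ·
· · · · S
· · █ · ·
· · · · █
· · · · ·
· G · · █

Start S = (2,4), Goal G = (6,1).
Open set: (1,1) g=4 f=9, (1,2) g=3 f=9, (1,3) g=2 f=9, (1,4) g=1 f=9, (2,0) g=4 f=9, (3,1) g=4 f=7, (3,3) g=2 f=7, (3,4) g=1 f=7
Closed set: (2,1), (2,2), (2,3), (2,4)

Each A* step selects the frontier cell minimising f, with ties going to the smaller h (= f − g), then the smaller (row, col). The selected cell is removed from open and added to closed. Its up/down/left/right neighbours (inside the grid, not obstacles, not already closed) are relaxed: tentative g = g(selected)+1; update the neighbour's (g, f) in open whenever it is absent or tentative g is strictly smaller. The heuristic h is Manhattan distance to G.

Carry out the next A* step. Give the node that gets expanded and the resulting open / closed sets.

step 1: expand (3,1) (f=7, h=3) → closed; open now [(1,1) g=4 f=9, (1,2) g=3 f=9, (1,3) g=2 f=9, (1,4) g=1 f=9, (2,0) g=4 f=9, (3,0) g=5 f=9, (3,3) g=2 f=7, (3,4) g=1 f=7, (4,1) g=5 f=7]

expanded=(3,1); open=[(1,1) g=4 f=9, (1,2) g=3 f=9, (1,3) g=2 f=9, (1,4) g=1 f=9, (2,0) g=4 f=9, (3,0) g=5 f=9, (3,3) g=2 f=7, (3,4) g=1 f=7, (4,1) g=5 f=7]; closed=[(2,1), (2,2), (2,3), (2,4), (3,1)]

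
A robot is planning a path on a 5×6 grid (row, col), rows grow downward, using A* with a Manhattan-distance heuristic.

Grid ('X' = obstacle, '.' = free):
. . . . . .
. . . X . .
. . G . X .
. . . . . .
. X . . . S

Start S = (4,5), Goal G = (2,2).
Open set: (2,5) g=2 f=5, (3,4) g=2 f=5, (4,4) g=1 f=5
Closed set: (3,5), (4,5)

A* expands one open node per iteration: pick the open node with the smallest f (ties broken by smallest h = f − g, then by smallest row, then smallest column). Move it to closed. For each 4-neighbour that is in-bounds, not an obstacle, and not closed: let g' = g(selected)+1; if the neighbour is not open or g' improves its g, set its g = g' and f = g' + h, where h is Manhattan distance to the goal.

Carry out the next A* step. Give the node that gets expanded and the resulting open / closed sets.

expanded=(2,5); open=[(1,5) g=3 f=7, (3,4) g=2 f=5, (4,4) g=1 f=5]; closed=[(2,5), (3,5), (4,5)]

step 1: expand (2,5) (f=5, h=3) → closed; open now [(1,5) g=3 f=7, (3,4) g=2 f=5, (4,4) g=1 f=5]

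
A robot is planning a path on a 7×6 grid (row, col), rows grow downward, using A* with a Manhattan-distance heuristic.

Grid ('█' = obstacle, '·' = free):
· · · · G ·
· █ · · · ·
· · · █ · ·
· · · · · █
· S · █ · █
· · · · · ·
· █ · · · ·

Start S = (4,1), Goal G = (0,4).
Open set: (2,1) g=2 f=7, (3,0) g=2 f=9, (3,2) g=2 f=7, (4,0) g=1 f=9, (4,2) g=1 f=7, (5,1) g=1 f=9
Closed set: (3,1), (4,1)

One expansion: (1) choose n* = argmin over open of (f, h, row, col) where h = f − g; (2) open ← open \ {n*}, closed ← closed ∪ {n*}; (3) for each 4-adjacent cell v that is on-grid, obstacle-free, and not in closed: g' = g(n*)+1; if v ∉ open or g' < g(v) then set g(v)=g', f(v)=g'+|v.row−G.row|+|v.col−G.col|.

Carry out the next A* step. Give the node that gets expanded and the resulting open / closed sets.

step 1: expand (2,1) (f=7, h=5) → closed; open now [(2,0) g=3 f=9, (2,2) g=3 f=7, (3,0) g=2 f=9, (3,2) g=2 f=7, (4,0) g=1 f=9, (4,2) g=1 f=7, (5,1) g=1 f=9]

expanded=(2,1); open=[(2,0) g=3 f=9, (2,2) g=3 f=7, (3,0) g=2 f=9, (3,2) g=2 f=7, (4,0) g=1 f=9, (4,2) g=1 f=7, (5,1) g=1 f=9]; closed=[(2,1), (3,1), (4,1)]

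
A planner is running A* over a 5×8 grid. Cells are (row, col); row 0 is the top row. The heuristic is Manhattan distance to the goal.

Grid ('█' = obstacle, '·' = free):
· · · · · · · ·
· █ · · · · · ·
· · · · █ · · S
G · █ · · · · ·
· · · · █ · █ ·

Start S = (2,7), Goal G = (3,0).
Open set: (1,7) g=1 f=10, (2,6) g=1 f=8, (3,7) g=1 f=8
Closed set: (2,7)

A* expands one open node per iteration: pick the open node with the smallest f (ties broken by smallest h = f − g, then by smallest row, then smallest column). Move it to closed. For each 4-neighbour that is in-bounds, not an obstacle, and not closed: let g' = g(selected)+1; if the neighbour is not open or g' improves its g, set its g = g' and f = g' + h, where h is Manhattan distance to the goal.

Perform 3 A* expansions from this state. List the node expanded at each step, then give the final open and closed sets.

step 1: expand (2,6) (f=8, h=7) → closed; open now [(1,6) g=2 f=10, (1,7) g=1 f=10, (2,5) g=2 f=8, (3,6) g=2 f=8, (3,7) g=1 f=8]
step 2: expand (2,5) (f=8, h=6) → closed; open now [(1,5) g=3 f=10, (1,6) g=2 f=10, (1,7) g=1 f=10, (3,5) g=3 f=8, (3,6) g=2 f=8, (3,7) g=1 f=8]
step 3: expand (3,5) (f=8, h=5) → closed; open now [(1,5) g=3 f=10, (1,6) g=2 f=10, (1,7) g=1 f=10, (3,4) g=4 f=8, (3,6) g=2 f=8, (3,7) g=1 f=8, (4,5) g=4 f=10]

order=[(2,6) → (2,5) → (3,5)]; open=[(1,5) g=3 f=10, (1,6) g=2 f=10, (1,7) g=1 f=10, (3,4) g=4 f=8, (3,6) g=2 f=8, (3,7) g=1 f=8, (4,5) g=4 f=10]; closed=[(2,5), (2,6), (2,7), (3,5)]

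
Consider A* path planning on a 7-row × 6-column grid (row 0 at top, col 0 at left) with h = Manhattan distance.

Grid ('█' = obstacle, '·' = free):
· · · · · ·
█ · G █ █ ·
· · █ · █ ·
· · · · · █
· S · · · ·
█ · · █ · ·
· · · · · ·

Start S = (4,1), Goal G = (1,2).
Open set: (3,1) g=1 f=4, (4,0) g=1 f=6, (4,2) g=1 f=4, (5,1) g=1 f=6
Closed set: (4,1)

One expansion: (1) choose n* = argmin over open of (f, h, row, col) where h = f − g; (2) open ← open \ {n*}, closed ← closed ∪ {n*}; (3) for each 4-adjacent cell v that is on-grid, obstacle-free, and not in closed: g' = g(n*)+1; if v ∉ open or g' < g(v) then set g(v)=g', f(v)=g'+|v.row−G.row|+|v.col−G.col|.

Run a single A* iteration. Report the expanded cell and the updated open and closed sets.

step 1: expand (3,1) (f=4, h=3) → closed; open now [(2,1) g=2 f=4, (3,0) g=2 f=6, (3,2) g=2 f=4, (4,0) g=1 f=6, (4,2) g=1 f=4, (5,1) g=1 f=6]

expanded=(3,1); open=[(2,1) g=2 f=4, (3,0) g=2 f=6, (3,2) g=2 f=4, (4,0) g=1 f=6, (4,2) g=1 f=4, (5,1) g=1 f=6]; closed=[(3,1), (4,1)]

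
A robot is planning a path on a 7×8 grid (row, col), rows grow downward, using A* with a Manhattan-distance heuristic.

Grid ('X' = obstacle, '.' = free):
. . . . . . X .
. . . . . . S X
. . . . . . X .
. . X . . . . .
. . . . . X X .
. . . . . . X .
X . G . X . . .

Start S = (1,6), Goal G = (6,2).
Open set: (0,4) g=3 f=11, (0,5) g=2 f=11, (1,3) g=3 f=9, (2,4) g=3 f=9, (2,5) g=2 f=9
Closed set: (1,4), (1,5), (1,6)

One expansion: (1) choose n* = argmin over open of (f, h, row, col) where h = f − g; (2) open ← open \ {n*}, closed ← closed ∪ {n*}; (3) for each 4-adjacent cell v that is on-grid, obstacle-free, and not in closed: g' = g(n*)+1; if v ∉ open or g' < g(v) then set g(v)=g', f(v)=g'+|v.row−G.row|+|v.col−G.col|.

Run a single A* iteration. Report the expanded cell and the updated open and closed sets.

expanded=(1,3); open=[(0,3) g=4 f=11, (0,4) g=3 f=11, (0,5) g=2 f=11, (1,2) g=4 f=9, (2,3) g=4 f=9, (2,4) g=3 f=9, (2,5) g=2 f=9]; closed=[(1,3), (1,4), (1,5), (1,6)]

step 1: expand (1,3) (f=9, h=6) → closed; open now [(0,3) g=4 f=11, (0,4) g=3 f=11, (0,5) g=2 f=11, (1,2) g=4 f=9, (2,3) g=4 f=9, (2,4) g=3 f=9, (2,5) g=2 f=9]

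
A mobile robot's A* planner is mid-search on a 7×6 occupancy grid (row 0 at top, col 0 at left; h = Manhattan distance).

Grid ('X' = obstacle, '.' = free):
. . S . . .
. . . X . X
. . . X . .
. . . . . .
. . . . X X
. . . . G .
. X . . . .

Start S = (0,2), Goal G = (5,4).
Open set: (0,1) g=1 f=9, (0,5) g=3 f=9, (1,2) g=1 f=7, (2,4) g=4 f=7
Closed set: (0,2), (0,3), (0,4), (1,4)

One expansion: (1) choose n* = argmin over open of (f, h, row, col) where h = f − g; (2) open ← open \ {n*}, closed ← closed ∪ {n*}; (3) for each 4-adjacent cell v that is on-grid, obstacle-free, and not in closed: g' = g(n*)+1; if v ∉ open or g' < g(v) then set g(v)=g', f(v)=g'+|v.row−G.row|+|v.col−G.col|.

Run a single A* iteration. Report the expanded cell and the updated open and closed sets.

expanded=(2,4); open=[(0,1) g=1 f=9, (0,5) g=3 f=9, (1,2) g=1 f=7, (2,5) g=5 f=9, (3,4) g=5 f=7]; closed=[(0,2), (0,3), (0,4), (1,4), (2,4)]

step 1: expand (2,4) (f=7, h=3) → closed; open now [(0,1) g=1 f=9, (0,5) g=3 f=9, (1,2) g=1 f=7, (2,5) g=5 f=9, (3,4) g=5 f=7]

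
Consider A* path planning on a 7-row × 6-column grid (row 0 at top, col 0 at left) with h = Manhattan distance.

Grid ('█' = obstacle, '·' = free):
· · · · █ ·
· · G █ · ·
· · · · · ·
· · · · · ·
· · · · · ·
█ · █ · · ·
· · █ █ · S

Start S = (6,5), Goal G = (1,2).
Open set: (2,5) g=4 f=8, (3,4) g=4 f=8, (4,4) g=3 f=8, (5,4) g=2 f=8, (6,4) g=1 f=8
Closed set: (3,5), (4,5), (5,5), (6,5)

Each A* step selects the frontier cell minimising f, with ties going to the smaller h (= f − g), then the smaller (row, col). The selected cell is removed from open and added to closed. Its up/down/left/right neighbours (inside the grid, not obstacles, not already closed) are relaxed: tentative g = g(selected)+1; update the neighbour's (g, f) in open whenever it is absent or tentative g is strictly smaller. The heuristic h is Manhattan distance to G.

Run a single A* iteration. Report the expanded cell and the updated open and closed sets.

expanded=(2,5); open=[(1,5) g=5 f=8, (2,4) g=5 f=8, (3,4) g=4 f=8, (4,4) g=3 f=8, (5,4) g=2 f=8, (6,4) g=1 f=8]; closed=[(2,5), (3,5), (4,5), (5,5), (6,5)]

step 1: expand (2,5) (f=8, h=4) → closed; open now [(1,5) g=5 f=8, (2,4) g=5 f=8, (3,4) g=4 f=8, (4,4) g=3 f=8, (5,4) g=2 f=8, (6,4) g=1 f=8]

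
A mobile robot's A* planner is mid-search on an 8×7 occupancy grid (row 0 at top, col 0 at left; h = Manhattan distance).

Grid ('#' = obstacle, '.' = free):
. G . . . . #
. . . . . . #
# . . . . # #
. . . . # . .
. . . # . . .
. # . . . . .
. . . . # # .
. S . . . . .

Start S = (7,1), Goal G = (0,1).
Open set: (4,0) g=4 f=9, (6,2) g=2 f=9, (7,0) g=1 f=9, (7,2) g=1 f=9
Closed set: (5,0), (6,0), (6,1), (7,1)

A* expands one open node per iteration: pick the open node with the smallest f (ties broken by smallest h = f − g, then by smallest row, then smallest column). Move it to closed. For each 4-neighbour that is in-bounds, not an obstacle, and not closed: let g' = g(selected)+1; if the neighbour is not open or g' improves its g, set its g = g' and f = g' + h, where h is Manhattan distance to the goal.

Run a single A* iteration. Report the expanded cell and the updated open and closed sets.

step 1: expand (4,0) (f=9, h=5) → closed; open now [(3,0) g=5 f=9, (4,1) g=5 f=9, (6,2) g=2 f=9, (7,0) g=1 f=9, (7,2) g=1 f=9]

expanded=(4,0); open=[(3,0) g=5 f=9, (4,1) g=5 f=9, (6,2) g=2 f=9, (7,0) g=1 f=9, (7,2) g=1 f=9]; closed=[(4,0), (5,0), (6,0), (6,1), (7,1)]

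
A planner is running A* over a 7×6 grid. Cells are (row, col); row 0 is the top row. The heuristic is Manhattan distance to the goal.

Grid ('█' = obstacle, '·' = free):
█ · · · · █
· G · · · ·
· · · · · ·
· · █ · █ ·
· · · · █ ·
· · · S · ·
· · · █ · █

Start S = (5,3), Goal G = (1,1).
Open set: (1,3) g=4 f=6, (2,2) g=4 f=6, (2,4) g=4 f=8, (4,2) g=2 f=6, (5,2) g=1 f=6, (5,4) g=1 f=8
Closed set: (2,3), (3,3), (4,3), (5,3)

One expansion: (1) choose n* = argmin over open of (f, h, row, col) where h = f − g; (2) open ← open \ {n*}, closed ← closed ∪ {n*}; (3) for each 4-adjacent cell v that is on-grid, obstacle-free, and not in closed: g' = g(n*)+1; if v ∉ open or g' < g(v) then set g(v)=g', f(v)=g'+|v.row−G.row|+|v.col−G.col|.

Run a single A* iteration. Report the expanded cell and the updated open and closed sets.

expanded=(1,3); open=[(0,3) g=5 f=8, (1,2) g=5 f=6, (1,4) g=5 f=8, (2,2) g=4 f=6, (2,4) g=4 f=8, (4,2) g=2 f=6, (5,2) g=1 f=6, (5,4) g=1 f=8]; closed=[(1,3), (2,3), (3,3), (4,3), (5,3)]

step 1: expand (1,3) (f=6, h=2) → closed; open now [(0,3) g=5 f=8, (1,2) g=5 f=6, (1,4) g=5 f=8, (2,2) g=4 f=6, (2,4) g=4 f=8, (4,2) g=2 f=6, (5,2) g=1 f=6, (5,4) g=1 f=8]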